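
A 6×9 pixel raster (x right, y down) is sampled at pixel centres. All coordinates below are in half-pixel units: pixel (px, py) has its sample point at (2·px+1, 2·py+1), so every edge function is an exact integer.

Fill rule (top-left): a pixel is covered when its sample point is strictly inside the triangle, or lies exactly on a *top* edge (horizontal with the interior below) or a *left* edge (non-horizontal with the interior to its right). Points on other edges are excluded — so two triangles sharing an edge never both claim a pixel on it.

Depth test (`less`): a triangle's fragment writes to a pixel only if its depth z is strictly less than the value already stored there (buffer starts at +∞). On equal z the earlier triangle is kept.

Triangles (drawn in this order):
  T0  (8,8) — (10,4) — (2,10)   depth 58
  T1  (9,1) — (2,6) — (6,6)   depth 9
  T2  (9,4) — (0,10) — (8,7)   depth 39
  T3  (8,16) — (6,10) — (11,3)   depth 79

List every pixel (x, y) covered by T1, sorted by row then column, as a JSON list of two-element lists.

T0:
  2·area = 20  (B↔C swapped to make it positive)
  edge (8, 8)→(2, 10): d=(-6,2) right/bottom  bias=-1
  edge (2, 10)→(10, 4): d=(8,-6) top-left  bias=+0
  edge (10, 4)→(8, 8): d=(-2,4) right/bottom  bias=-1
    (4,2)@(9, 5): e=[16,2,2] → #
    (5,2)@(11, 5): e=[12,14,-6] → ·
    (3,3)@(7, 7): e=[8,6,6] → #
    (4,3)@(9, 7): e=[4,18,-2] → ·
    (5,3)@(11, 7): e=[0,30,-10] → ·  [on edge]
    (2,4)@(5, 9): e=[0,10,10] → ·  [on edge]
    (3,4)@(7, 9): e=[-4,22,2] → ·
  covered (2 px):
    · · · · · ·
    · · · · · ·
    · · · · # ·
    · · · # · ·
    · · · · · ·
    · · · · · ·
    · · · · · ·
    · · · · · ·
    · · · · · ·
T1:
  2·area = 20  (B↔C swapped to make it positive)
  edge (9, 1)→(6, 6): d=(-3,5) right/bottom  bias=-1
  edge (6, 6)→(2, 6): d=(-4,0) right/bottom  bias=-1
  edge (2, 6)→(9, 1): d=(7,-5) top-left  bias=+0
    (4,0)@(9, 1): e=[0,20,0] → ·  [on edge]
    (3,1)@(7, 3): e=[4,12,4] → #
    (4,1)@(9, 3): e=[-6,12,14] → ·
    (2,2)@(5, 5): e=[8,4,8] → #
    (3,2)@(7, 5): e=[-2,4,18] → ·
    (2,3)@(5, 7): e=[2,-4,22] → ·
    (1,5)@(3, 11): e=[0,-20,40] → ·  [on edge]
  covered (2 px):
    · · · · · ·
    · · · # · ·
    · · # · · ·
    · · · · · ·
    · · · · · ·
    · · · · · ·
    · · · · · ·
    · · · · · ·
    · · · · · ·
T2:
  2·area = 21  (B↔C swapped to make it positive)
  edge (9, 4)→(8, 7): d=(-1,3) right/bottom  bias=-1
  edge (8, 7)→(0, 10): d=(-8,3) right/bottom  bias=-1
  edge (0, 10)→(9, 4): d=(9,-6) top-left  bias=+0
    (2,3)@(5, 7): e=[9,9,3] → #
    (3,3)@(7, 7): e=[3,3,15] → #
    (4,3)@(9, 7): e=[-3,-3,27] → ·
    (2,4)@(5, 9): e=[7,-7,21] → ·
    (3,4)@(7, 9): e=[1,-13,33] → ·
  covered (2 px):
    · · · · · ·
    · · · · · ·
    · · · · · ·
    · · # # · ·
    · · · · · ·
    · · · · · ·
    · · · · · ·
    · · · · · ·
    · · · · · ·
T3:
  2·area = 44
  edge (8, 16)→(6, 10): d=(-2,-6) top-left  bias=+0
  edge (6, 10)→(11, 3): d=(5,-7) top-left  bias=+0
  edge (11, 3)→(8, 16): d=(-3,13) right/bottom  bias=-1
    (1,0)@(3, 1): e=[0,-66,110] → ·  [on edge]
    (5,1)@(11, 3): e=[44,0,0] → ·  [on edge]
    (2,3)@(5, 7): e=[0,-22,66] → ·  [on edge]
    (4,3)@(9, 7): e=[24,6,14] → #
    (5,3)@(11, 7): e=[36,20,-12] → ·
    (3,4)@(7, 9): e=[8,2,34] → #
    (5,4)@(11, 9): e=[32,30,-18] → ·
    (3,5)@(7, 11): e=[4,12,28] → #
    (5,5)@(11, 11): e=[28,40,-24] → ·
    (3,6)@(7, 13): e=[0,22,22] → #  [on edge]
    (4,6)@(9, 13): e=[12,36,-4] → ·
    (3,7)@(7, 15): e=[-4,32,16] → ·
    (0,8)@(1, 17): e=[-44,0,88] → ·  [on edge]
  covered (6 px):
    · · · · · ·
    · · · · · ·
    · · · · · ·
    · · · · # ·
    · · · # # ·
    · · · # # ·
    · · · # · ·
    · · · · · ·
    · · · · · ·

Final: [[3,1],[2,2]]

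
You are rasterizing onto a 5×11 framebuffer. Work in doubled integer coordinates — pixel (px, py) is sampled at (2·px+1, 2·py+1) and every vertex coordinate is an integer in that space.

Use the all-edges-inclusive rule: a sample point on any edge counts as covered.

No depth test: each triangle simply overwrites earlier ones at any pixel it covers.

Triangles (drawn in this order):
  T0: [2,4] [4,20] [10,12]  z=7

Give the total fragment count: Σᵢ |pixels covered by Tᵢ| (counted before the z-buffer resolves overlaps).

T0:
  2·area = 112  (B↔C swapped to make it positive)
  edge (2, 4)→(10, 12): d=(8,8) inclusive
  edge (10, 12)→(4, 20): d=(-6,8) inclusive
  edge (4, 20)→(2, 4): d=(-2,-16) inclusive
    (0,1)@(1, 3): e=[0,126,-14] → ·  [on edge]
    (1,2)@(3, 5): e=[0,98,14] → #  [on edge]
    (2,2)@(5, 5): e=[-16,82,46] → ·
    (1,3)@(3, 7): e=[16,86,10] → #
    (2,3)@(5, 7): e=[0,70,42] → #  [on edge]
    (3,3)@(7, 7): e=[-16,54,74] → ·
    (1,4)@(3, 9): e=[32,74,6] → #
    (3,4)@(7, 9): e=[0,42,70] → #  [on edge]
    (4,4)@(9, 9): e=[-16,26,102] → ·
    (1,5)@(3, 11): e=[48,62,2] → #
    (4,5)@(9, 11): e=[0,14,98] → #  [on edge]
    (1,6)@(3, 13): e=[64,50,-2] → ·
  covered (16 px):
    · · · · ·
    · · · · ·
    · # · · ·
    · # # · ·
    · # # # ·
    · # # # #
    · · # # #
    · · # # ·
    · · # · ·
    · · · · ·
    · · · · ·

Answer: 16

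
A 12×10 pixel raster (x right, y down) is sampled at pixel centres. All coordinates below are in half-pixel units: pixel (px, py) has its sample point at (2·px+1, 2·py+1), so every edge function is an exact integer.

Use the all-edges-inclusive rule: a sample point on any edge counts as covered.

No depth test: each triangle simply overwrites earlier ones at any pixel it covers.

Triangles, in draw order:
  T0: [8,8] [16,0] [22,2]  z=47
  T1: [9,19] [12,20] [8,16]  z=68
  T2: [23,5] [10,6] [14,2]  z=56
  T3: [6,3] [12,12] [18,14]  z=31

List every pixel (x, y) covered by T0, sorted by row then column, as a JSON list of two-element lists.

T0:
  2·area = 64
  edge (8, 8)→(16, 0): d=(8,-8) inclusive
  edge (16, 0)→(22, 2): d=(6,2) inclusive
  edge (22, 2)→(8, 8): d=(-14,6) inclusive
    (7,0)@(15, 1): e=[0,8,56] → █  [on edge]
    (8,0)@(17, 1): e=[16,4,44] → █
    (9,0)@(19, 1): e=[32,0,32] → █  [on edge]
    (10,0)@(21, 1): e=[48,-4,20] → ·
    (6,1)@(13, 3): e=[0,24,40] → █  [on edge]
    (10,1)@(21, 3): e=[64,8,-8] → ·
    (5,2)@(11, 5): e=[0,40,24] → █  [on edge]
    (7,2)@(15, 5): e=[32,32,0] → █  [on edge]
    (8,2)@(17, 5): e=[48,28,-12] → ·
    (9,2)@(19, 5): e=[64,24,-24] → ·
    (4,3)@(9, 7): e=[0,56,8] → █  [on edge]
    (5,3)@(11, 7): e=[16,52,-4] → ·
    (3,4)@(7, 9): e=[0,72,-8] → ·  [on edge]
    (0,5)@(1, 11): e=[-32,96,0] → ·  [on edge]
    (2,5)@(5, 11): e=[0,88,-24] → ·  [on edge]
    (1,6)@(3, 13): e=[0,104,-40] → ·  [on edge]
    (0,7)@(1, 15): e=[0,120,-56] → ·  [on edge]
  covered (11 px):
    · · · · · · · █ █ █ · ·
    · · · · · · █ █ █ █ · ·
    · · · · · █ █ █ · · · ·
    · · · · █ · · · · · · ·
    · · · · · · · · · · · ·
    · · · · · · · · · · · ·
    · · · · · · · · · · · ·
    · · · · · · · · · · · ·
    · · · · · · · · · · · ·
    · · · · · · · · · · · ·
T1:
  2·area = 8  (B↔C swapped to make it positive)
  edge (9, 19)→(8, 16): d=(-1,-3) inclusive
  edge (8, 16)→(12, 20): d=(4,4) inclusive
  edge (12, 20)→(9, 19): d=(-3,-1) inclusive
    (1,0)@(3, 1): e=[0,-40,48] → ·  [on edge]
    (2,3)@(5, 7): e=[0,-24,32] → ·  [on edge]
    (0,4)@(1, 9): e=[-14,0,22] → ·  [on edge]
    (1,5)@(3, 11): e=[-10,0,18] → ·  [on edge]
    (2,6)@(5, 13): e=[-6,0,14] → ·  [on edge]
    (3,6)@(7, 13): e=[0,-8,16] → ·  [on edge]
    (3,7)@(7, 15): e=[-2,0,10] → ·  [on edge]
    (1,8)@(3, 17): e=[-16,24,0] → ·  [on edge]
    (4,8)@(9, 17): e=[2,0,6] → █  [on edge]
    (5,8)@(11, 17): e=[8,-8,8] → ·
    (4,9)@(9, 19): e=[0,8,0] → █  [on edge]
    (5,9)@(11, 19): e=[6,0,2] → █  [on edge]
  covered (3 px):
    · · · · · · · · · · · ·
    · · · · · · · · · · · ·
    · · · · · · · · · · · ·
    · · · · · · · · · · · ·
    · · · · · · · · · · · ·
    · · · · · · · · · · · ·
    · · · · · · · · · · · ·
    · · · · · · · · · · · ·
    · · · · █ · · · · · · ·
    · · · · █ █ · · · · · ·
T2:
  2·area = 48
  edge (23, 5)→(10, 6): d=(-13,1) inclusive
  edge (10, 6)→(14, 2): d=(4,-4) inclusive
  edge (14, 2)→(23, 5): d=(9,3) inclusive
    (5,0)@(11, 1): e=[64,-16,0] → ·  [on edge]
    (7,0)@(15, 1): e=[60,0,-12] → ·  [on edge]
    (6,1)@(13, 3): e=[36,0,12] → █  [on edge]
    (7,1)@(15, 3): e=[34,8,6] → █
    (8,1)@(17, 3): e=[32,16,0] → █  [on edge]
    (9,1)@(19, 3): e=[30,24,-6] → ·
    (5,2)@(11, 5): e=[12,0,36] → █  [on edge]
    (9,2)@(19, 5): e=[4,32,12] → █
    (10,2)@(21, 5): e=[2,40,6] → █
    (11,2)@(23, 5): e=[0,48,0] → █  [on edge]
    (4,3)@(9, 7): e=[-12,0,60] → ·  [on edge]
    (5,3)@(11, 7): e=[-14,8,54] → ·
    (3,4)@(7, 9): e=[-36,0,84] → ·  [on edge]
    (2,5)@(5, 11): e=[-60,0,108] → ·  [on edge]
    (1,6)@(3, 13): e=[-84,0,132] → ·  [on edge]
    (0,7)@(1, 15): e=[-108,0,156] → ·  [on edge]
  covered (10 px):
    · · · · · · · · · · · ·
    · · · · · · █ █ █ · · ·
    · · · · · █ █ █ █ █ █ █
    · · · · · · · · · · · ·
    · · · · · · · · · · · ·
    · · · · · · · · · · · ·
    · · · · · · · · · · · ·
    · · · · · · · · · · · ·
    · · · · · · · · · · · ·
    · · · · · · · · · · · ·
T3:
  2·area = 42  (B↔C swapped to make it positive)
  edge (6, 3)→(18, 14): d=(12,11) inclusive
  edge (18, 14)→(12, 12): d=(-6,-2) inclusive
  edge (12, 12)→(6, 3): d=(-6,-9) inclusive
    (4,3)@(9, 7): e=[15,24,3] → █
    (5,3)@(11, 7): e=[-7,28,21] → ·
    (1,4)@(3, 9): e=[105,0,-63] → ·  [on edge]
    (4,4)@(9, 9): e=[39,12,-9] → ·
    (5,4)@(11, 9): e=[17,16,9] → █
    (6,4)@(13, 9): e=[-5,20,27] → ·
    (4,5)@(9, 11): e=[63,0,-21] → ·  [on edge]
    (5,5)@(11, 11): e=[41,4,-3] → ·
    (6,5)@(13, 11): e=[19,8,15] → █
    (7,5)@(15, 11): e=[-3,12,33] → ·
    (6,6)@(13, 13): e=[43,-4,3] → ·
    (7,6)@(15, 13): e=[21,0,21] → █  [on edge]
    (10,7)@(21, 15): e=[-21,0,63] → ·  [on edge]
  covered (4 px):
    · · · · · · · · · · · ·
    · · · · · · · · · · · ·
    · · · · · · · · · · · ·
    · · · · █ · · · · · · ·
    · · · · · █ · · · · · ·
    · · · · · · █ · · · · ·
    · · · · · · · █ · · · ·
    · · · · · · · · · · · ·
    · · · · · · · · · · · ·
    · · · · · · · · · · · ·

Answer: [[7,0],[8,0],[9,0],[6,1],[7,1],[8,1],[9,1],[5,2],[6,2],[7,2],[4,3]]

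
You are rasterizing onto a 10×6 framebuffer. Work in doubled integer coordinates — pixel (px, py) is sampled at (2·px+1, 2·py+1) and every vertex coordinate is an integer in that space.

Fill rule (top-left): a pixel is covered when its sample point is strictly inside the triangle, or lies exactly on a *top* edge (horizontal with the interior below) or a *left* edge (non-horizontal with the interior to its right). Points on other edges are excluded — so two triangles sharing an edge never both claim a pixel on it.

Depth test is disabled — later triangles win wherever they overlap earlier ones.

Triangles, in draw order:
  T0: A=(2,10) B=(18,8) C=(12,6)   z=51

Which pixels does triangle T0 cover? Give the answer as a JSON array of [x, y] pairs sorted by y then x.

T0:
  2·area = 44  (B↔C swapped to make it positive)
  edge (2, 10)→(12, 6): d=(10,-4) top-left  bias=+0
  edge (12, 6)→(18, 8): d=(6,2) right/bottom  bias=-1
  edge (18, 8)→(2, 10): d=(-16,2) right/bottom  bias=-1
    (1,1)@(3, 3): e=[-66,0,110] → .  [on edge]
    (4,2)@(9, 5): e=[-22,0,66] → .  [on edge]
    (5,3)@(11, 7): e=[6,8,30] → X
    (6,3)@(13, 7): e=[14,4,26] → X
    (7,3)@(15, 7): e=[22,0,22] → .  [on edge]
    (2,4)@(5, 9): e=[2,32,10] → X
    (3,4)@(7, 9): e=[10,28,6] → X
    (4,4)@(9, 9): e=[18,24,2] → X
    (5,4)@(11, 9): e=[26,20,-2] → .
    (6,4)@(13, 9): e=[34,16,-6] → .
    (2,5)@(5, 11): e=[22,44,-22] → .
    (3,5)@(7, 11): e=[30,40,-26] → .
  covered (5 px):
    . . . . . . . . . .
    . . . . . . . . . .
    . . . . . . . . . .
    . . . . . X X . . .
    . . X X X . . . . .
    . . . . . . . . . .

Answer: [[5,3],[6,3],[2,4],[3,4],[4,4]]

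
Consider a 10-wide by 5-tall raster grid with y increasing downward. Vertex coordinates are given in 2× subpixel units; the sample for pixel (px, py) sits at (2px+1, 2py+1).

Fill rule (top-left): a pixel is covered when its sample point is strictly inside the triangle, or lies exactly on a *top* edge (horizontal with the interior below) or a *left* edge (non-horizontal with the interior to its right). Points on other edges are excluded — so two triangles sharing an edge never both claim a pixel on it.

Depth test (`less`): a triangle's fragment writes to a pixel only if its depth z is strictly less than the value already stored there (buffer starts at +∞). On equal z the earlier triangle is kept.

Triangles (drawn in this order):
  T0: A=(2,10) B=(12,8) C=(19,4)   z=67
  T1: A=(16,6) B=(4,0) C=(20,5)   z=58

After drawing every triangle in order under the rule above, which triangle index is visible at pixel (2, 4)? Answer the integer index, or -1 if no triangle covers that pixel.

T0:
  2·area = 26  (B↔C swapped to make it positive)
  edge (2, 10)→(19, 4): d=(17,-6) top-left  bias=+0
  edge (19, 4)→(12, 8): d=(-7,4) right/bottom  bias=-1
  edge (12, 8)→(2, 10): d=(-10,2) right/bottom  bias=-1
    (8,2)@(17, 5): e=[5,1,20] → X
    (9,2)@(19, 5): e=[17,-7,16] → .
    (5,3)@(11, 7): e=[3,11,12] → X
    (6,3)@(13, 7): e=[15,3,8] → X
    (7,3)@(15, 7): e=[27,-5,4] → .
    (8,3)@(17, 7): e=[39,-13,0] → .  [on edge]
    (2,4)@(5, 9): e=[1,21,4] → X
    (3,4)@(7, 9): e=[13,13,0] → .  [on edge]
    (5,4)@(11, 9): e=[37,-3,-8] → .
    (6,4)@(13, 9): e=[49,-11,-12] → .
  covered (4 px):
    . . . . . . . . . .
    . . . . . . . . . .
    . . . . . . . . X .
    . . . . . X X . . .
    . . X . . . . . . .
T1:
  2·area = 36
  edge (16, 6)→(4, 0): d=(-12,-6) top-left  bias=+0
  edge (4, 0)→(20, 5): d=(16,5) right/bottom  bias=-1
  edge (20, 5)→(16, 6): d=(-4,1) right/bottom  bias=-1
    (3,0)@(7, 1): e=[6,1,29] → X
    (4,0)@(9, 1): e=[18,-9,27] → .
    (3,1)@(7, 3): e=[-18,33,21] → .
    (5,1)@(11, 3): e=[6,13,17] → X
    (6,1)@(13, 3): e=[18,3,15] → X
    (7,1)@(15, 3): e=[30,-7,13] → .
    (5,2)@(11, 5): e=[-18,45,9] → .
    (6,2)@(13, 5): e=[-6,35,7] → .
    (7,2)@(15, 5): e=[6,25,5] → X
    (8,2)@(17, 5): e=[18,15,3] → X
    (9,2)@(19, 5): e=[30,5,1] → X
    (7,3)@(15, 7): e=[-18,57,-3] → .
  covered (6 px):
    . . . X . . . . . .
    . . . . . X X . . .
    . . . . . . . X X X
    . . . . . . . . . .
    . . . . . . . . . .

Z-buffer (winner per pixel, '.' = empty):
  . . . 1 . . . . . .
  . . . . . 1 1 . . .
  . . . . . . . 1 1 1
  . . . . . 0 0 . . .
  . . 0 . . . . . . .

Answer: 0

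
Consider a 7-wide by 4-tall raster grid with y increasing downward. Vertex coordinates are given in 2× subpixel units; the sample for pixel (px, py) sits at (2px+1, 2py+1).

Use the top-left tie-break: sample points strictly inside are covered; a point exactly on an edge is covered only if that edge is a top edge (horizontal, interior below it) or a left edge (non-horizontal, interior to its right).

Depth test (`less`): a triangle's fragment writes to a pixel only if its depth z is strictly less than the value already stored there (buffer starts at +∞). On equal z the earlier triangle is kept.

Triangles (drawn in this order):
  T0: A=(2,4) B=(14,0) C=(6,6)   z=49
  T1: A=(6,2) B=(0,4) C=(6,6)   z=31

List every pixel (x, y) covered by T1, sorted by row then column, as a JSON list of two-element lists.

T0:
  2·area = 40
  edge (2, 4)→(14, 0): d=(12,-4) top-left  bias=+0
  edge (14, 0)→(6, 6): d=(-8,6) right/bottom  bias=-1
  edge (6, 6)→(2, 4): d=(-4,-2) top-left  bias=+0
    (5,0)@(11, 1): e=[0,10,30] → X  [on edge]
    (6,0)@(13, 1): e=[8,-2,34] → .
    (2,1)@(5, 3): e=[0,30,10] → X  [on edge]
    (3,1)@(7, 3): e=[8,18,14] → X
    (4,1)@(9, 3): e=[16,6,18] → X
    (5,1)@(11, 3): e=[24,-6,22] → .
    (2,2)@(5, 5): e=[24,14,2] → X
    (4,2)@(9, 5): e=[40,-10,10] → .
    (2,3)@(5, 7): e=[48,-2,-6] → .
    (3,3)@(7, 7): e=[56,-14,-2] → .
  covered (6 px):
    . . . . . X .
    . . X X X . .
    . . X X . . .
    . . . . . . .
T1:
  2·area = 24  (B↔C swapped to make it positive)
  edge (6, 2)→(6, 6): d=(0,4) right/bottom  bias=-1
  edge (6, 6)→(0, 4): d=(-6,-2) top-left  bias=+0
  edge (0, 4)→(6, 2): d=(6,-2) top-left  bias=+0
    (4,0)@(9, 1): e=[-12,36,0] → .  [on edge]
    (1,1)@(3, 3): e=[12,12,0] → X  [on edge]
    (2,1)@(5, 3): e=[4,16,4] → X
    (3,1)@(7, 3): e=[-4,20,8] → .
    (1,2)@(3, 5): e=[12,0,12] → X  [on edge]
    (3,2)@(7, 5): e=[-4,8,20] → .
    (1,3)@(3, 7): e=[12,-12,24] → .
    (2,3)@(5, 7): e=[4,-8,28] → .
    (4,3)@(9, 7): e=[-12,0,36] → .  [on edge]
  covered (4 px):
    . . . . . . .
    . X X . . . .
    . X X . . . .
    . . . . . . .

Answer: [[1,1],[2,1],[1,2],[2,2]]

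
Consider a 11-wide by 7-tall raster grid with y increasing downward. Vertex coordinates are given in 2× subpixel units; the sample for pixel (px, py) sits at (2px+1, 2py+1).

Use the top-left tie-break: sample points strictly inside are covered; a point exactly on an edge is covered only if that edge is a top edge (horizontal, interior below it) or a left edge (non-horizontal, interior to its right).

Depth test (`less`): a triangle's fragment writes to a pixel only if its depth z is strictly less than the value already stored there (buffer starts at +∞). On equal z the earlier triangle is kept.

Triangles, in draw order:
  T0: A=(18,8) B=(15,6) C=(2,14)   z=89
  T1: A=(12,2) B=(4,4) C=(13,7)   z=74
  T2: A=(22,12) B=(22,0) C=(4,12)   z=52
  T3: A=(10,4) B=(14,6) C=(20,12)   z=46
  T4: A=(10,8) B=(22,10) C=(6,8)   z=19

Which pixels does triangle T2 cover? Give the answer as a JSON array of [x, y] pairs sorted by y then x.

T0:
  2·area = 50  (B↔C swapped to make it positive)
  edge (18, 8)→(2, 14): d=(-16,6) right/bottom  bias=-1
  edge (2, 14)→(15, 6): d=(13,-8) top-left  bias=+0
  edge (15, 6)→(18, 8): d=(3,2) right/bottom  bias=-1
    (7,3)@(15, 7): e=[34,13,3] → X
    (8,3)@(17, 7): e=[22,29,-1] → .
    (5,4)@(11, 9): e=[26,7,17] → X
    (6,4)@(13, 9): e=[14,23,13] → X
    (8,4)@(17, 9): e=[-10,55,5] → .
    (3,5)@(7, 11): e=[18,1,31] → X
    (4,5)@(9, 11): e=[6,17,27] → X
    (5,5)@(11, 11): e=[-6,33,23] → .
    (6,5)@(13, 11): e=[-18,49,19] → .
    (7,5)@(15, 11): e=[-30,65,15] → .
    (3,6)@(7, 13): e=[-14,27,37] → .
    (4,6)@(9, 13): e=[-26,43,33] → .
  covered (6 px):
    . . . . . . . . . . .
    . . . . . . . . . . .
    . . . . . . . . . . .
    . . . . . . . X . . .
    . . . . . X X X . . .
    . . . X X . . . . . .
    . . . . . . . . . . .
T1:
  2·area = 42  (B↔C swapped to make it positive)
  edge (12, 2)→(13, 7): d=(1,5) right/bottom  bias=-1
  edge (13, 7)→(4, 4): d=(-9,-3) top-left  bias=+0
  edge (4, 4)→(12, 2): d=(8,-2) top-left  bias=+0
    (0,1)@(1, 3): e=[56,0,-14] → .  [on edge]
    (4,1)@(9, 3): e=[16,24,2] → X
    (5,1)@(11, 3): e=[6,30,6] → X
    (6,1)@(13, 3): e=[-4,36,10] → .
    (3,2)@(7, 5): e=[28,0,14] → X  [on edge]
    (6,2)@(13, 5): e=[-2,18,26] → .
    (3,3)@(7, 7): e=[30,-18,30] → .
    (4,3)@(9, 7): e=[20,-12,34] → .
    (5,3)@(11, 7): e=[10,-6,38] → .
    (6,3)@(13, 7): e=[0,0,42] → .  [on edge]
    (9,4)@(19, 9): e=[-28,0,70] → .  [on edge]
  covered (5 px):
    . . . . . . . . . . .
    . . . . X X . . . . .
    . . . X X X . . . . .
    . . . . . . . . . . .
    . . . . . . . . . . .
    . . . . . . . . . . .
    . . . . . . . . . . .
T2:
  2·area = 216  (B↔C swapped to make it positive)
  edge (22, 12)→(4, 12): d=(-18,0) right/bottom  bias=-1
  edge (4, 12)→(22, 0): d=(18,-12) top-left  bias=+0
  edge (22, 0)→(22, 12): d=(0,12) right/bottom  bias=-1
    (10,0)@(21, 1): e=[198,6,12] → X
    (9,1)@(19, 3): e=[162,18,36] → X
    (7,2)@(15, 5): e=[126,6,84] → X
    (8,2)@(17, 5): e=[126,30,60] → X
    (6,3)@(13, 7): e=[90,18,108] → X
    (4,4)@(9, 9): e=[54,6,156] → X
    (5,4)@(11, 9): e=[54,30,132] → X
    (3,5)@(7, 11): e=[18,18,180] → X
    (3,6)@(7, 13): e=[-18,54,180] → .
    (4,6)@(9, 13): e=[-18,78,156] → .
    (5,6)@(11, 13): e=[-18,102,132] → .
    (6,6)@(13, 13): e=[-18,126,108] → .
  covered (27 px):
    . . . . . . . . . . X
    . . . . . . . . . X X
    . . . . . . . X X X X
    . . . . . . X X X X X
    . . . . X X X X X X X
    . . . X X X X X X X X
    . . . . . . . . . . .
T3:
  2·area = 12
  edge (10, 4)→(14, 6): d=(4,2) right/bottom  bias=-1
  edge (14, 6)→(20, 12): d=(6,6) right/bottom  bias=-1
  edge (20, 12)→(10, 4): d=(-10,-8) top-left  bias=+0
    (4,0)@(9, 1): e=[-10,0,22] → .  [on edge]
    (5,1)@(11, 3): e=[-6,0,18] → .  [on edge]
    (6,2)@(13, 5): e=[-2,0,14] → .  [on edge]
    (7,3)@(15, 7): e=[2,0,10] → .  [on edge]
    (8,4)@(17, 9): e=[6,0,6] → .  [on edge]
    (9,5)@(19, 11): e=[10,0,2] → .  [on edge]
    (10,6)@(21, 13): e=[14,0,-2] → .  [on edge]
  covered (0 px):
    . . . . . . . . . . .
    . . . . . . . . . . .
    . . . . . . . . . . .
    . . . . . . . . . . .
    . . . . . . . . . . .
    . . . . . . . . . . .
    . . . . . . . . . . .
T4:
  2·area = 8
  edge (10, 8)→(22, 10): d=(12,2) right/bottom  bias=-1
  edge (22, 10)→(6, 8): d=(-16,-2) top-left  bias=+0
  edge (6, 8)→(10, 8): d=(4,0) top-left  bias=+0
    (7,4)@(15, 9): e=[2,2,4] → X
    (8,4)@(17, 9): e=[-2,6,4] → .
    (7,5)@(15, 11): e=[26,-30,12] → .
  covered (1 px):
    . . . . . . . . . . .
    . . . . . . . . . . .
    . . . . . . . . . . .
    . . . . . . . . . . .
    . . . . . . . X . . .
    . . . . . . . . . . .
    . . . . . . . . . . .

Final: [[10,0],[9,1],[10,1],[7,2],[8,2],[9,2],[10,2],[6,3],[7,3],[8,3],[9,3],[10,3],[4,4],[5,4],[6,4],[7,4],[8,4],[9,4],[10,4],[3,5],[4,5],[5,5],[6,5],[7,5],[8,5],[9,5],[10,5]]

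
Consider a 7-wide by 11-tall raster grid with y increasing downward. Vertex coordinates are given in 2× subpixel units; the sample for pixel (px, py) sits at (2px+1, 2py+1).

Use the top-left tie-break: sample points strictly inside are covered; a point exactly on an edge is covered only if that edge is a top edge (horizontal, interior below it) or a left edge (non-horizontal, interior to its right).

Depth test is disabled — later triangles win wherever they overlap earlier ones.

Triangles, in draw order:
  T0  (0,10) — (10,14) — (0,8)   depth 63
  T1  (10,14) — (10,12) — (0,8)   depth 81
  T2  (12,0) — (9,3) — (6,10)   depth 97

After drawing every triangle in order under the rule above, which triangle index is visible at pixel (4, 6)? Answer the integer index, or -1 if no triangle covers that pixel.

T0:
  2·area = 20  (B↔C swapped to make it positive)
  edge (0, 10)→(0, 8): d=(0,-2) top-left  bias=+0
  edge (0, 8)→(10, 14): d=(10,6) right/bottom  bias=-1
  edge (10, 14)→(0, 10): d=(-10,-4) top-left  bias=+0
    (0,4)@(1, 9): e=[2,4,14] → #
    (1,4)@(3, 9): e=[6,-8,22] → ·
    (0,5)@(1, 11): e=[2,24,-6] → ·
    (1,5)@(3, 11): e=[6,12,2] → #
    (2,5)@(5, 11): e=[10,0,10] → ·  [on edge]
    (1,6)@(3, 13): e=[6,32,-18] → ·
  covered (2 px):
    · · · · · · ·
    · · · · · · ·
    · · · · · · ·
    · · · · · · ·
    # · · · · · ·
    · # · · · · ·
    · · · · · · ·
    · · · · · · ·
    · · · · · · ·
    · · · · · · ·
    · · · · · · ·
T1:
  2·area = 20  (B↔C swapped to make it positive)
  edge (10, 14)→(0, 8): d=(-10,-6) top-left  bias=+0
  edge (0, 8)→(10, 12): d=(10,4) right/bottom  bias=-1
  edge (10, 12)→(10, 14): d=(0,2) right/bottom  bias=-1
    (2,5)@(5, 11): e=[0,10,10] → #  [on edge]
    (3,5)@(7, 11): e=[12,2,6] → #
    (4,5)@(9, 11): e=[24,-6,2] → ·
    (2,6)@(5, 13): e=[-20,30,10] → ·
    (3,6)@(7, 13): e=[-8,22,6] → ·
    (4,6)@(9, 13): e=[4,14,2] → #
    (5,6)@(11, 13): e=[16,6,-2] → ·
    (4,7)@(9, 15): e=[-16,34,2] → ·
  covered (3 px):
    · · · · · · ·
    · · · · · · ·
    · · · · · · ·
    · · · · · · ·
    · · · · · · ·
    · · # # · · ·
    · · · · # · ·
    · · · · · · ·
    · · · · · · ·
    · · · · · · ·
    · · · · · · ·
T2:
  2·area = 12  (B↔C swapped to make it positive)
  edge (12, 0)→(6, 10): d=(-6,10) right/bottom  bias=-1
  edge (6, 10)→(9, 3): d=(3,-7) top-left  bias=+0
  edge (9, 3)→(12, 0): d=(3,-3) top-left  bias=+0
    (5,0)@(11, 1): e=[4,8,0] → #  [on edge]
    (6,0)@(13, 1): e=[-16,22,6] → ·
    (4,1)@(9, 3): e=[12,0,0] → #  [on edge]
    (5,1)@(11, 3): e=[-8,14,6] → ·
    (3,2)@(7, 5): e=[20,-8,0] → ·  [on edge]
    (4,2)@(9, 5): e=[0,6,6] → ·  [on edge]
    (2,3)@(5, 7): e=[28,-16,0] → ·  [on edge]
    (1,4)@(3, 9): e=[36,-24,0] → ·  [on edge]
    (0,5)@(1, 11): e=[44,-32,0] → ·  [on edge]
    (1,7)@(3, 15): e=[0,-6,18] → ·  [on edge]
    (1,8)@(3, 17): e=[-12,0,24] → ·  [on edge]
  covered (2 px):
    · · · · · # ·
    · · · · # · ·
    · · · · · · ·
    · · · · · · ·
    · · · · · · ·
    · · · · · · ·
    · · · · · · ·
    · · · · · · ·
    · · · · · · ·
    · · · · · · ·
    · · · · · · ·

Z-buffer (winner per pixel, '.' = empty):
  . . . . . 2 .
  . . . . 2 . .
  . . . . . . .
  . . . . . . .
  0 . . . . . .
  . 0 1 1 . . .
  . . . . 1 . .
  . . . . . . .
  . . . . . . .
  . . . . . . .
  . . . . . . .

Answer: 1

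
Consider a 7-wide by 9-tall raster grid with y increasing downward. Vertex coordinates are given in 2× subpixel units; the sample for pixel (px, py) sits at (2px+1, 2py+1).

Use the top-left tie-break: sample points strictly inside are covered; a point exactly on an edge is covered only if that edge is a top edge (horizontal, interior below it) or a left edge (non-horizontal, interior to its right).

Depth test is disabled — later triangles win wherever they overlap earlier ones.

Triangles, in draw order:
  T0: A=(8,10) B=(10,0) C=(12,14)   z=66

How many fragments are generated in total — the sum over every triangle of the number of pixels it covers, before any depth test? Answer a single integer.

T0:
  2·area = 48
  edge (8, 10)→(10, 0): d=(2,-10) top-left  bias=+0
  edge (10, 0)→(12, 14): d=(2,14) right/bottom  bias=-1
  edge (12, 14)→(8, 10): d=(-4,-4) top-left  bias=+0
    (0,1)@(1, 3): e=[-84,132,0] → ·  [on edge]
    (1,2)@(3, 5): e=[-60,108,0] → ·  [on edge]
    (4,2)@(9, 5): e=[0,24,24] → █  [on edge]
    (5,2)@(11, 5): e=[20,-4,32] → ·
    (2,3)@(5, 7): e=[-36,84,0] → ·  [on edge]
    (4,3)@(9, 7): e=[4,28,16] → █
    (5,3)@(11, 7): e=[24,0,24] → ·  [on edge]
    (3,4)@(7, 9): e=[-12,60,0] → ·  [on edge]
    (4,4)@(9, 9): e=[8,32,8] → █
    (5,4)@(11, 9): e=[28,4,16] → █
    (6,4)@(13, 9): e=[48,-24,24] → ·
    (4,5)@(9, 11): e=[12,36,0] → █  [on edge]
    (5,6)@(11, 13): e=[36,12,0] → █  [on edge]
    (3,7)@(7, 15): e=[0,72,-24] → ·  [on edge]
    (6,7)@(13, 15): e=[60,-12,0] → ·  [on edge]
  covered (7 px):
    · · · · · · ·
    · · · · · · ·
    · · · · █ · ·
    · · · · █ · ·
    · · · · █ █ ·
    · · · · █ █ ·
    · · · · · █ ·
    · · · · · · ·
    · · · · · · ·

Result: 7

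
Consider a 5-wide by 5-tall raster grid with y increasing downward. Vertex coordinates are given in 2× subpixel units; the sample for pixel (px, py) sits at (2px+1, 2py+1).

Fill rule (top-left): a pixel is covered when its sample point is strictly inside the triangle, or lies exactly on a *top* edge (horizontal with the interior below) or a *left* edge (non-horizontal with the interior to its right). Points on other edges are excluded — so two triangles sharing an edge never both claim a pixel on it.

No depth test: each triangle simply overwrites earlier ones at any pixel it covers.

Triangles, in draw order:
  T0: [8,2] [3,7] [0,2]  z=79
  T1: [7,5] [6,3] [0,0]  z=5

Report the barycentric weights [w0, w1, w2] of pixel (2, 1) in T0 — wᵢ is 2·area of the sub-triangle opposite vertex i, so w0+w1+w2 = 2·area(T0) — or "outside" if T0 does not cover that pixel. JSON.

T0:
  2·area = 40
  edge (8, 2)→(3, 7): d=(-5,5) right/bottom  bias=-1
  edge (3, 7)→(0, 2): d=(-3,-5) top-left  bias=+0
  edge (0, 2)→(8, 2): d=(8,0) top-left  bias=+0
    (4,0)@(9, 1): e=[0,48,-8] → .  [on edge]
    (0,1)@(1, 3): e=[30,2,8] → X
    (1,1)@(3, 3): e=[20,12,8] → X
    (2,1)@(5, 3): e=[10,22,8] → X
    (3,1)@(7, 3): e=[0,32,8] → .  [on edge]
    (0,2)@(1, 5): e=[20,-4,24] → .
    (1,2)@(3, 5): e=[10,6,24] → X
    (2,2)@(5, 5): e=[0,16,24] → .  [on edge]
    (1,3)@(3, 7): e=[0,0,40] → .  [on edge]
    (0,4)@(1, 9): e=[0,-16,56] → .  [on edge]
  covered (4 px):
    . . . . .
    X X X . .
    . X . . .
    . . . . .
    . . . . .
T1:
  2·area = 9  (B↔C swapped to make it positive)
  edge (7, 5)→(0, 0): d=(-7,-5) top-left  bias=+0
  edge (0, 0)→(6, 3): d=(6,3) right/bottom  bias=-1
  edge (6, 3)→(7, 5): d=(1,2) right/bottom  bias=-1
    (2,0)@(5, 1): e=[18,-9,0] → .  [on edge]
    (2,1)@(5, 3): e=[4,3,2] → X
    (3,1)@(7, 3): e=[14,-3,-2] → .
    (2,2)@(5, 5): e=[-10,15,4] → .
    (3,2)@(7, 5): e=[0,9,0] → .  [on edge]
    (4,4)@(9, 9): e=[-18,27,0] → .  [on edge]
  covered (1 px):
    . . . . .
    . . X . .
    . . . . .
    . . . . .
    . . . . .

Answer: [22,8,10]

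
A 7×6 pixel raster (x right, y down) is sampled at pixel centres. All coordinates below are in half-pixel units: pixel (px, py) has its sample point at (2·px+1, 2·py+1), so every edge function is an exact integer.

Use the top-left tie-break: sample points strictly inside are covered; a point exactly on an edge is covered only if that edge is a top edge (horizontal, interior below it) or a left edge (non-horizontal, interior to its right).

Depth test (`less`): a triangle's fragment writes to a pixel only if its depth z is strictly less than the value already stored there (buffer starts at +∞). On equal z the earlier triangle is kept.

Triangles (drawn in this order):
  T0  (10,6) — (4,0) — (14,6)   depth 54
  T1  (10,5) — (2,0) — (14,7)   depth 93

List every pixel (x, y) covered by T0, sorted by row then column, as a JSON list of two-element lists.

T0:
  2·area = 24
  edge (10, 6)→(4, 0): d=(-6,-6) top-left  bias=+0
  edge (4, 0)→(14, 6): d=(10,6) right/bottom  bias=-1
  edge (14, 6)→(10, 6): d=(-4,0) right/bottom  bias=-1
    (2,0)@(5, 1): e=[0,4,20] → X  [on edge]
    (3,0)@(7, 1): e=[12,-8,20] → .
    (2,1)@(5, 3): e=[-12,24,12] → .
    (3,1)@(7, 3): e=[0,12,12] → X  [on edge]
    (4,1)@(9, 3): e=[12,0,12] → .  [on edge]
    (3,2)@(7, 5): e=[-12,32,4] → .
    (4,2)@(9, 5): e=[0,20,4] → X  [on edge]
    (5,2)@(11, 5): e=[12,8,4] → X
    (6,2)@(13, 5): e=[24,-4,4] → .
    (4,3)@(9, 7): e=[-12,40,-4] → .
    (5,3)@(11, 7): e=[0,28,-4] → .  [on edge]
    (6,4)@(13, 9): e=[0,36,-12] → .  [on edge]
  covered (4 px):
    . . X . . . .
    . . . X . . .
    . . . . X X .
    . . . . . . .
    . . . . . . .
    . . . . . . .
T1:
  2·area = 4
  edge (10, 5)→(2, 0): d=(-8,-5) top-left  bias=+0
  edge (2, 0)→(14, 7): d=(12,7) right/bottom  bias=-1
  edge (14, 7)→(10, 5): d=(-4,-2) top-left  bias=+0
    (3,1)@(7, 3): e=[1,1,2] → X
    (4,1)@(9, 3): e=[11,-13,6] → .
    (3,2)@(7, 5): e=[-15,25,-6] → .
  covered (1 px):
    . . . . . . .
    . . . X . . .
    . . . . . . .
    . . . . . . .
    . . . . . . .
    . . . . . . .

Final: [[2,0],[3,1],[4,2],[5,2]]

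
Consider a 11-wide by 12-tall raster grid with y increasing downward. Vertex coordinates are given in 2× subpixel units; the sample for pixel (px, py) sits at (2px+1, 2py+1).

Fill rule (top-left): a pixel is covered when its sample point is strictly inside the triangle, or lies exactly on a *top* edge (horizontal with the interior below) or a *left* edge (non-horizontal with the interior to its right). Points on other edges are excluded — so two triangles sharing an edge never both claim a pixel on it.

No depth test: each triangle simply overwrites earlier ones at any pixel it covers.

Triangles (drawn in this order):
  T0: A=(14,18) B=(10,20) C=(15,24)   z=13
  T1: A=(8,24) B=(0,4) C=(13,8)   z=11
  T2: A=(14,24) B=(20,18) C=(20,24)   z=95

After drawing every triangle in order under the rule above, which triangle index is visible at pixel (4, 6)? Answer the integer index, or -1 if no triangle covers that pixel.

T0:
  2·area = 26  (B↔C swapped to make it positive)
  edge (14, 18)→(15, 24): d=(1,6) right/bottom  bias=-1
  edge (15, 24)→(10, 20): d=(-5,-4) top-left  bias=+0
  edge (10, 20)→(14, 18): d=(4,-2) top-left  bias=+0
    (6,9)@(13, 19): e=[7,17,2] → X
    (7,9)@(15, 19): e=[-5,25,6] → .
    (6,10)@(13, 21): e=[9,7,10] → X
    (7,10)@(15, 21): e=[-3,15,14] → .
    (6,11)@(13, 23): e=[11,-3,18] → .
  covered (2 px):
    . . . . . . . . . . .
    . . . . . . . . . . .
    . . . . . . . . . . .
    . . . . . . . . . . .
    . . . . . . . . . . .
    . . . . . . . . . . .
    . . . . . . . . . . .
    . . . . . . . . . . .
    . . . . . . . . . . .
    . . . . . . X . . . .
    . . . . . . X . . . .
    . . . . . . . . . . .
T1:
  2·area = 228
  edge (8, 24)→(0, 4): d=(-8,-20) top-left  bias=+0
  edge (0, 4)→(13, 8): d=(13,4) right/bottom  bias=-1
  edge (13, 8)→(8, 24): d=(-5,16) right/bottom  bias=-1
    (0,2)@(1, 5): e=[12,9,207] → X
    (1,2)@(3, 5): e=[52,1,175] → X
    (2,2)@(5, 5): e=[92,-7,143] → .
    (0,3)@(1, 7): e=[-4,35,197] → .
    (1,3)@(3, 7): e=[36,27,165] → X
    (2,3)@(5, 7): e=[76,19,133] → X
    (3,3)@(7, 7): e=[116,11,101] → X
    (4,3)@(9, 7): e=[156,3,69] → X
    (5,3)@(11, 7): e=[196,-5,37] → .
    (1,4)@(3, 9): e=[20,53,155] → X
    (5,4)@(11, 9): e=[180,21,27] → X
    (6,4)@(13, 9): e=[220,13,-5] → .
  covered (28 px):
    . . . . . . . . . . .
    . . . . . . . . . . .
    X X . . . . . . . . .
    . X X X X . . . . . .
    . X X X X X . . . . .
    . X X X X X . . . . .
    . . X X X X . . . . .
    . . X X X . . . . . .
    . . . X X . . . . . .
    . . . X X . . . . . .
    . . . X . . . . . . .
    . . . . . . . . . . .
T2:
  2·area = 36
  edge (14, 24)→(20, 18): d=(6,-6) top-left  bias=+0
  edge (20, 18)→(20, 24): d=(0,6) right/bottom  bias=-1
  edge (20, 24)→(14, 24): d=(-6,0) right/bottom  bias=-1
    (10,8)@(21, 17): e=[0,-6,42] → .  [on edge]
    (9,9)@(19, 19): e=[0,6,30] → X  [on edge]
    (10,9)@(21, 19): e=[12,-6,30] → .
    (8,10)@(17, 21): e=[0,18,18] → X  [on edge]
    (10,10)@(21, 21): e=[24,-6,18] → .
    (7,11)@(15, 23): e=[0,30,6] → X  [on edge]
    (10,11)@(21, 23): e=[36,-6,6] → .
  covered (6 px):
    . . . . . . . . . . .
    . . . . . . . . . . .
    . . . . . . . . . . .
    . . . . . . . . . . .
    . . . . . . . . . . .
    . . . . . . . . . . .
    . . . . . . . . . . .
    . . . . . . . . . . .
    . . . . . . . . . . .
    . . . . . . . . . X .
    . . . . . . . . X X .
    . . . . . . . X X X .

Z-buffer (winner per pixel, '.' = empty):
  . . . . . . . . . . .
  . . . . . . . . . . .
  1 1 . . . . . . . . .
  . 1 1 1 1 . . . . . .
  . 1 1 1 1 1 . . . . .
  . 1 1 1 1 1 . . . . .
  . . 1 1 1 1 . . . . .
  . . 1 1 1 . . . . . .
  . . . 1 1 . . . . . .
  . . . 1 1 . 0 . . 2 .
  . . . 1 . . 0 . 2 2 .
  . . . . . . . 2 2 2 .

Final: 1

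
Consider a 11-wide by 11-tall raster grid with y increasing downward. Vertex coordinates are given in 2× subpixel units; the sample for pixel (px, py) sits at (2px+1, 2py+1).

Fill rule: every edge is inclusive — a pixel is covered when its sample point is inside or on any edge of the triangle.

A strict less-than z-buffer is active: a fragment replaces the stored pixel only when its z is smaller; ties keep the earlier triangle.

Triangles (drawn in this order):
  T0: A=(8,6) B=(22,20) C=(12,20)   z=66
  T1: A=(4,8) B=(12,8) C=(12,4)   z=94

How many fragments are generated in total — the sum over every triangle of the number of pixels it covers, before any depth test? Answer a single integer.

T0:
  2·area = 140
  edge (8, 6)→(22, 20): d=(14,14) inclusive
  edge (22, 20)→(12, 20): d=(-10,0) inclusive
  edge (12, 20)→(8, 6): d=(-4,-14) inclusive
    (1,0)@(3, 1): e=[0,190,-50] → ·  [on edge]
    (2,1)@(5, 3): e=[0,170,-30] → ·  [on edge]
    (3,2)@(7, 5): e=[0,150,-10] → ·  [on edge]
    (4,3)@(9, 7): e=[0,130,10] → █  [on edge]
    (5,3)@(11, 7): e=[-28,130,38] → ·
    (4,4)@(9, 9): e=[28,110,2] → █
    (5,4)@(11, 9): e=[0,110,30] → █  [on edge]
    (6,4)@(13, 9): e=[-28,110,58] → ·
    (4,5)@(9, 11): e=[56,90,-6] → ·
    (5,5)@(11, 11): e=[28,90,22] → █
    (6,5)@(13, 11): e=[0,90,50] → █  [on edge]
    (7,5)@(15, 11): e=[-28,90,78] → ·
    (7,6)@(15, 13): e=[0,70,70] → █  [on edge]
    (8,7)@(17, 15): e=[0,50,90] → █  [on edge]
    (9,8)@(19, 17): e=[0,30,110] → █  [on edge]
    (10,9)@(21, 19): e=[0,10,130] → █  [on edge]
  covered (21 px):
    · · · · · · · · · · ·
    · · · · · · · · · · ·
    · · · · · · · · · · ·
    · · · · █ · · · · · ·
    · · · · █ █ · · · · ·
    · · · · · █ █ · · · ·
    · · · · · █ █ █ · · ·
    · · · · · █ █ █ █ · ·
    · · · · · · █ █ █ █ ·
    · · · · · · █ █ █ █ █
    · · · · · · · · · · ·
T1:
  2·area = 32  (B↔C swapped to make it positive)
  edge (4, 8)→(12, 4): d=(8,-4) inclusive
  edge (12, 4)→(12, 8): d=(0,4) inclusive
  edge (12, 8)→(4, 8): d=(-8,0) inclusive
    (5,2)@(11, 5): e=[4,4,24] → █
    (6,2)@(13, 5): e=[12,-4,24] → ·
    (3,3)@(7, 7): e=[4,20,8] → █
    (4,3)@(9, 7): e=[12,12,8] → █
    (6,3)@(13, 7): e=[28,-4,8] → ·
    (3,4)@(7, 9): e=[20,20,-8] → ·
    (4,4)@(9, 9): e=[28,12,-8] → ·
    (5,4)@(11, 9): e=[36,4,-8] → ·
  covered (4 px):
    · · · · · · · · · · ·
    · · · · · · · · · · ·
    · · · · · █ · · · · ·
    · · · █ █ █ · · · · ·
    · · · · · · · · · · ·
    · · · · · · · · · · ·
    · · · · · · · · · · ·
    · · · · · · · · · · ·
    · · · · · · · · · · ·
    · · · · · · · · · · ·
    · · · · · · · · · · ·

Answer: 25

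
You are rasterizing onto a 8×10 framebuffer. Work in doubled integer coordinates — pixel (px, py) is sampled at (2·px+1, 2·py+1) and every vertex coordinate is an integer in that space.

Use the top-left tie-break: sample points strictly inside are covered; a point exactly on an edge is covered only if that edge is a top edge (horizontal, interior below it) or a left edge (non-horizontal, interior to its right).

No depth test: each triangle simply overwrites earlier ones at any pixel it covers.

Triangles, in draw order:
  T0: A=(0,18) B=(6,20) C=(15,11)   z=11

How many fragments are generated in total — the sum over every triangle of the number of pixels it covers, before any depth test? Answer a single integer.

T0:
  2·area = 72  (B↔C swapped to make it positive)
  edge (0, 18)→(15, 11): d=(15,-7) top-left  bias=+0
  edge (15, 11)→(6, 20): d=(-9,9) right/bottom  bias=-1
  edge (6, 20)→(0, 18): d=(-6,-2) top-left  bias=+0
    (7,5)@(15, 11): e=[0,0,72] → ·  [on edge]
    (5,6)@(11, 13): e=[2,18,52] → #
    (6,6)@(13, 13): e=[16,0,56] → ·  [on edge]
    (3,7)@(7, 15): e=[4,36,32] → #
    (4,7)@(9, 15): e=[18,18,36] → #
    (5,7)@(11, 15): e=[32,0,40] → ·  [on edge]
    (1,8)@(3, 17): e=[6,54,12] → #
    (2,8)@(5, 17): e=[20,36,16] → #
    (4,8)@(9, 17): e=[48,0,24] → ·  [on edge]
    (1,9)@(3, 19): e=[36,36,0] → #  [on edge]
    (3,9)@(7, 19): e=[64,0,8] → ·  [on edge]
  covered (8 px):
    · · · · · · · ·
    · · · · · · · ·
    · · · · · · · ·
    · · · · · · · ·
    · · · · · · · ·
    · · · · · · · ·
    · · · · · # · ·
    · · · # # · · ·
    · # # # · · · ·
    · # # · · · · ·

Answer: 8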